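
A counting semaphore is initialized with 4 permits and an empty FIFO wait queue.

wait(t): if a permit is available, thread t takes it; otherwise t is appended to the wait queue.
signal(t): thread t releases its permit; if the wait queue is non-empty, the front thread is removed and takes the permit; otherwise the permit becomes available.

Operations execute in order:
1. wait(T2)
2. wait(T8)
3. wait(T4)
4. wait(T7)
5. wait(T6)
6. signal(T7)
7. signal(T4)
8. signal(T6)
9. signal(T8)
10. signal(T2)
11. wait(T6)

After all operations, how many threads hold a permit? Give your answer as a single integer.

Step 1: wait(T2) -> count=3 queue=[] holders={T2}
Step 2: wait(T8) -> count=2 queue=[] holders={T2,T8}
Step 3: wait(T4) -> count=1 queue=[] holders={T2,T4,T8}
Step 4: wait(T7) -> count=0 queue=[] holders={T2,T4,T7,T8}
Step 5: wait(T6) -> count=0 queue=[T6] holders={T2,T4,T7,T8}
Step 6: signal(T7) -> count=0 queue=[] holders={T2,T4,T6,T8}
Step 7: signal(T4) -> count=1 queue=[] holders={T2,T6,T8}
Step 8: signal(T6) -> count=2 queue=[] holders={T2,T8}
Step 9: signal(T8) -> count=3 queue=[] holders={T2}
Step 10: signal(T2) -> count=4 queue=[] holders={none}
Step 11: wait(T6) -> count=3 queue=[] holders={T6}
Final holders: {T6} -> 1 thread(s)

Answer: 1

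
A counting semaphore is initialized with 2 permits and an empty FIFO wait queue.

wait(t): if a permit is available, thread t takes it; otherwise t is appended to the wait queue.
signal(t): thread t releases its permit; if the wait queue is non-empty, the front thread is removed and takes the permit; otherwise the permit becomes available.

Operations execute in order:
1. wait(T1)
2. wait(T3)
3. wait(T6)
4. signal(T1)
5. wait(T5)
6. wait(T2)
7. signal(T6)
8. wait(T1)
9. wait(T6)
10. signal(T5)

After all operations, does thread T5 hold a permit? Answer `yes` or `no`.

Step 1: wait(T1) -> count=1 queue=[] holders={T1}
Step 2: wait(T3) -> count=0 queue=[] holders={T1,T3}
Step 3: wait(T6) -> count=0 queue=[T6] holders={T1,T3}
Step 4: signal(T1) -> count=0 queue=[] holders={T3,T6}
Step 5: wait(T5) -> count=0 queue=[T5] holders={T3,T6}
Step 6: wait(T2) -> count=0 queue=[T5,T2] holders={T3,T6}
Step 7: signal(T6) -> count=0 queue=[T2] holders={T3,T5}
Step 8: wait(T1) -> count=0 queue=[T2,T1] holders={T3,T5}
Step 9: wait(T6) -> count=0 queue=[T2,T1,T6] holders={T3,T5}
Step 10: signal(T5) -> count=0 queue=[T1,T6] holders={T2,T3}
Final holders: {T2,T3} -> T5 not in holders

Answer: no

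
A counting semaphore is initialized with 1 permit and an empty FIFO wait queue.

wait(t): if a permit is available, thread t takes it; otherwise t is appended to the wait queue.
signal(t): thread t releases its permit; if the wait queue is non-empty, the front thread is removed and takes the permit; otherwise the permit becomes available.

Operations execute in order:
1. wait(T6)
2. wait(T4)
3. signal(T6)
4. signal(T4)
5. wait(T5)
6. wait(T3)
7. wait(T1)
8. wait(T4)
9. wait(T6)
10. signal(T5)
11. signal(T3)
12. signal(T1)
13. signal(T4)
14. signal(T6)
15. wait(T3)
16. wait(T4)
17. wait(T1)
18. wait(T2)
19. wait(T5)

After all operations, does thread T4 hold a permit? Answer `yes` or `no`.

Step 1: wait(T6) -> count=0 queue=[] holders={T6}
Step 2: wait(T4) -> count=0 queue=[T4] holders={T6}
Step 3: signal(T6) -> count=0 queue=[] holders={T4}
Step 4: signal(T4) -> count=1 queue=[] holders={none}
Step 5: wait(T5) -> count=0 queue=[] holders={T5}
Step 6: wait(T3) -> count=0 queue=[T3] holders={T5}
Step 7: wait(T1) -> count=0 queue=[T3,T1] holders={T5}
Step 8: wait(T4) -> count=0 queue=[T3,T1,T4] holders={T5}
Step 9: wait(T6) -> count=0 queue=[T3,T1,T4,T6] holders={T5}
Step 10: signal(T5) -> count=0 queue=[T1,T4,T6] holders={T3}
Step 11: signal(T3) -> count=0 queue=[T4,T6] holders={T1}
Step 12: signal(T1) -> count=0 queue=[T6] holders={T4}
Step 13: signal(T4) -> count=0 queue=[] holders={T6}
Step 14: signal(T6) -> count=1 queue=[] holders={none}
Step 15: wait(T3) -> count=0 queue=[] holders={T3}
Step 16: wait(T4) -> count=0 queue=[T4] holders={T3}
Step 17: wait(T1) -> count=0 queue=[T4,T1] holders={T3}
Step 18: wait(T2) -> count=0 queue=[T4,T1,T2] holders={T3}
Step 19: wait(T5) -> count=0 queue=[T4,T1,T2,T5] holders={T3}
Final holders: {T3} -> T4 not in holders

Answer: no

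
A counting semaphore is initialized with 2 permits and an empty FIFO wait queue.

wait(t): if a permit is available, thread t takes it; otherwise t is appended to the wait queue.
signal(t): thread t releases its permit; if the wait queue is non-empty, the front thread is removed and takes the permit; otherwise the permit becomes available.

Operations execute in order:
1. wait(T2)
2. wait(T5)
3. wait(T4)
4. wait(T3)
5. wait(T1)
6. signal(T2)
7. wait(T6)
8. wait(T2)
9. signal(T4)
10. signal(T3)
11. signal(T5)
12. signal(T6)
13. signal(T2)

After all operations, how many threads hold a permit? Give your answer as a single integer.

Answer: 1

Derivation:
Step 1: wait(T2) -> count=1 queue=[] holders={T2}
Step 2: wait(T5) -> count=0 queue=[] holders={T2,T5}
Step 3: wait(T4) -> count=0 queue=[T4] holders={T2,T5}
Step 4: wait(T3) -> count=0 queue=[T4,T3] holders={T2,T5}
Step 5: wait(T1) -> count=0 queue=[T4,T3,T1] holders={T2,T5}
Step 6: signal(T2) -> count=0 queue=[T3,T1] holders={T4,T5}
Step 7: wait(T6) -> count=0 queue=[T3,T1,T6] holders={T4,T5}
Step 8: wait(T2) -> count=0 queue=[T3,T1,T6,T2] holders={T4,T5}
Step 9: signal(T4) -> count=0 queue=[T1,T6,T2] holders={T3,T5}
Step 10: signal(T3) -> count=0 queue=[T6,T2] holders={T1,T5}
Step 11: signal(T5) -> count=0 queue=[T2] holders={T1,T6}
Step 12: signal(T6) -> count=0 queue=[] holders={T1,T2}
Step 13: signal(T2) -> count=1 queue=[] holders={T1}
Final holders: {T1} -> 1 thread(s)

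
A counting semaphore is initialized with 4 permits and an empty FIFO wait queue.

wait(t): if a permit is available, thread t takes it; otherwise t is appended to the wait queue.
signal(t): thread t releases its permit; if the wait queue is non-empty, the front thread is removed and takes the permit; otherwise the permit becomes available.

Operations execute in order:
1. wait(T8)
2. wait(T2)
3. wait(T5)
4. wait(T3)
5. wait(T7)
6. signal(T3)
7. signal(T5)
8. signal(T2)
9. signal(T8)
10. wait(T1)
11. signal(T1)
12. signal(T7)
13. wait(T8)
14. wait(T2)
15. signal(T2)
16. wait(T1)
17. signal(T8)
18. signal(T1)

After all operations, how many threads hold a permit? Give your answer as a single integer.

Step 1: wait(T8) -> count=3 queue=[] holders={T8}
Step 2: wait(T2) -> count=2 queue=[] holders={T2,T8}
Step 3: wait(T5) -> count=1 queue=[] holders={T2,T5,T8}
Step 4: wait(T3) -> count=0 queue=[] holders={T2,T3,T5,T8}
Step 5: wait(T7) -> count=0 queue=[T7] holders={T2,T3,T5,T8}
Step 6: signal(T3) -> count=0 queue=[] holders={T2,T5,T7,T8}
Step 7: signal(T5) -> count=1 queue=[] holders={T2,T7,T8}
Step 8: signal(T2) -> count=2 queue=[] holders={T7,T8}
Step 9: signal(T8) -> count=3 queue=[] holders={T7}
Step 10: wait(T1) -> count=2 queue=[] holders={T1,T7}
Step 11: signal(T1) -> count=3 queue=[] holders={T7}
Step 12: signal(T7) -> count=4 queue=[] holders={none}
Step 13: wait(T8) -> count=3 queue=[] holders={T8}
Step 14: wait(T2) -> count=2 queue=[] holders={T2,T8}
Step 15: signal(T2) -> count=3 queue=[] holders={T8}
Step 16: wait(T1) -> count=2 queue=[] holders={T1,T8}
Step 17: signal(T8) -> count=3 queue=[] holders={T1}
Step 18: signal(T1) -> count=4 queue=[] holders={none}
Final holders: {none} -> 0 thread(s)

Answer: 0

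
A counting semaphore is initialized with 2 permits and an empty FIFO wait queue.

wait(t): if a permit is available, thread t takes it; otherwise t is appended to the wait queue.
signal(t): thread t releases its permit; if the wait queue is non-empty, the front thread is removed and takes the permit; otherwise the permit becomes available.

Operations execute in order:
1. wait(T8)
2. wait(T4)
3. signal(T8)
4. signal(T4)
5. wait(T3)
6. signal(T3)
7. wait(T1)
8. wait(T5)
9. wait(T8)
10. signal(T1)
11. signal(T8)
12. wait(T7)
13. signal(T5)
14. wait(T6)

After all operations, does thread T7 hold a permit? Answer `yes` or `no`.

Answer: yes

Derivation:
Step 1: wait(T8) -> count=1 queue=[] holders={T8}
Step 2: wait(T4) -> count=0 queue=[] holders={T4,T8}
Step 3: signal(T8) -> count=1 queue=[] holders={T4}
Step 4: signal(T4) -> count=2 queue=[] holders={none}
Step 5: wait(T3) -> count=1 queue=[] holders={T3}
Step 6: signal(T3) -> count=2 queue=[] holders={none}
Step 7: wait(T1) -> count=1 queue=[] holders={T1}
Step 8: wait(T5) -> count=0 queue=[] holders={T1,T5}
Step 9: wait(T8) -> count=0 queue=[T8] holders={T1,T5}
Step 10: signal(T1) -> count=0 queue=[] holders={T5,T8}
Step 11: signal(T8) -> count=1 queue=[] holders={T5}
Step 12: wait(T7) -> count=0 queue=[] holders={T5,T7}
Step 13: signal(T5) -> count=1 queue=[] holders={T7}
Step 14: wait(T6) -> count=0 queue=[] holders={T6,T7}
Final holders: {T6,T7} -> T7 in holders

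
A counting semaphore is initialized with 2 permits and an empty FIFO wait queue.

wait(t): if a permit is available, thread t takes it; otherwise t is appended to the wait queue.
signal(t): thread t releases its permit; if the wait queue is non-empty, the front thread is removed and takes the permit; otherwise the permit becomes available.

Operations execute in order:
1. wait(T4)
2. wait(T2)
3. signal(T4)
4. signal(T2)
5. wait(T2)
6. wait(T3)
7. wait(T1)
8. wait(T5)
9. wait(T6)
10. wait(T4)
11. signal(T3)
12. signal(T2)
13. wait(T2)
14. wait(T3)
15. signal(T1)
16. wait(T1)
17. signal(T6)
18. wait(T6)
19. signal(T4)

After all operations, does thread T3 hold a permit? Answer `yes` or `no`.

Answer: no

Derivation:
Step 1: wait(T4) -> count=1 queue=[] holders={T4}
Step 2: wait(T2) -> count=0 queue=[] holders={T2,T4}
Step 3: signal(T4) -> count=1 queue=[] holders={T2}
Step 4: signal(T2) -> count=2 queue=[] holders={none}
Step 5: wait(T2) -> count=1 queue=[] holders={T2}
Step 6: wait(T3) -> count=0 queue=[] holders={T2,T3}
Step 7: wait(T1) -> count=0 queue=[T1] holders={T2,T3}
Step 8: wait(T5) -> count=0 queue=[T1,T5] holders={T2,T3}
Step 9: wait(T6) -> count=0 queue=[T1,T5,T6] holders={T2,T3}
Step 10: wait(T4) -> count=0 queue=[T1,T5,T6,T4] holders={T2,T3}
Step 11: signal(T3) -> count=0 queue=[T5,T6,T4] holders={T1,T2}
Step 12: signal(T2) -> count=0 queue=[T6,T4] holders={T1,T5}
Step 13: wait(T2) -> count=0 queue=[T6,T4,T2] holders={T1,T5}
Step 14: wait(T3) -> count=0 queue=[T6,T4,T2,T3] holders={T1,T5}
Step 15: signal(T1) -> count=0 queue=[T4,T2,T3] holders={T5,T6}
Step 16: wait(T1) -> count=0 queue=[T4,T2,T3,T1] holders={T5,T6}
Step 17: signal(T6) -> count=0 queue=[T2,T3,T1] holders={T4,T5}
Step 18: wait(T6) -> count=0 queue=[T2,T3,T1,T6] holders={T4,T5}
Step 19: signal(T4) -> count=0 queue=[T3,T1,T6] holders={T2,T5}
Final holders: {T2,T5} -> T3 not in holders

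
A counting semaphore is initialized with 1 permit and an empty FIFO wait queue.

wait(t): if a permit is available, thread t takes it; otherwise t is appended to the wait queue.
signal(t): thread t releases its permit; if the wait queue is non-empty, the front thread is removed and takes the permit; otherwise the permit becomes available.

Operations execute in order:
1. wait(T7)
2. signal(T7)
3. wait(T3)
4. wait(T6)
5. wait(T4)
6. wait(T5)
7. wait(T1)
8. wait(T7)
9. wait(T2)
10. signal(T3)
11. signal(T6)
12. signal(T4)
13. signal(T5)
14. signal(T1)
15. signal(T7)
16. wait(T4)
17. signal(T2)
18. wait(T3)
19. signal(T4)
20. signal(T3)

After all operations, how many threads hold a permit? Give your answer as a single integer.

Answer: 0

Derivation:
Step 1: wait(T7) -> count=0 queue=[] holders={T7}
Step 2: signal(T7) -> count=1 queue=[] holders={none}
Step 3: wait(T3) -> count=0 queue=[] holders={T3}
Step 4: wait(T6) -> count=0 queue=[T6] holders={T3}
Step 5: wait(T4) -> count=0 queue=[T6,T4] holders={T3}
Step 6: wait(T5) -> count=0 queue=[T6,T4,T5] holders={T3}
Step 7: wait(T1) -> count=0 queue=[T6,T4,T5,T1] holders={T3}
Step 8: wait(T7) -> count=0 queue=[T6,T4,T5,T1,T7] holders={T3}
Step 9: wait(T2) -> count=0 queue=[T6,T4,T5,T1,T7,T2] holders={T3}
Step 10: signal(T3) -> count=0 queue=[T4,T5,T1,T7,T2] holders={T6}
Step 11: signal(T6) -> count=0 queue=[T5,T1,T7,T2] holders={T4}
Step 12: signal(T4) -> count=0 queue=[T1,T7,T2] holders={T5}
Step 13: signal(T5) -> count=0 queue=[T7,T2] holders={T1}
Step 14: signal(T1) -> count=0 queue=[T2] holders={T7}
Step 15: signal(T7) -> count=0 queue=[] holders={T2}
Step 16: wait(T4) -> count=0 queue=[T4] holders={T2}
Step 17: signal(T2) -> count=0 queue=[] holders={T4}
Step 18: wait(T3) -> count=0 queue=[T3] holders={T4}
Step 19: signal(T4) -> count=0 queue=[] holders={T3}
Step 20: signal(T3) -> count=1 queue=[] holders={none}
Final holders: {none} -> 0 thread(s)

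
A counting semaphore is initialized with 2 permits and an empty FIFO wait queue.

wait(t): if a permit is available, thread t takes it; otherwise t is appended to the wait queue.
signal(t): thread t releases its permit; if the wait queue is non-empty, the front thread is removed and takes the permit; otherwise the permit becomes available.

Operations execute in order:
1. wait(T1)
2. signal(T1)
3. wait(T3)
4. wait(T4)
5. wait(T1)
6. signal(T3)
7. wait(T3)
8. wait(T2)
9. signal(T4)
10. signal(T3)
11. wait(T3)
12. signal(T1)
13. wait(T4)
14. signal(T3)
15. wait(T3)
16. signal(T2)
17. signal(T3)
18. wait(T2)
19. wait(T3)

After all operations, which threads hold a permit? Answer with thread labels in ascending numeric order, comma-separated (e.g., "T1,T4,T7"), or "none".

Step 1: wait(T1) -> count=1 queue=[] holders={T1}
Step 2: signal(T1) -> count=2 queue=[] holders={none}
Step 3: wait(T3) -> count=1 queue=[] holders={T3}
Step 4: wait(T4) -> count=0 queue=[] holders={T3,T4}
Step 5: wait(T1) -> count=0 queue=[T1] holders={T3,T4}
Step 6: signal(T3) -> count=0 queue=[] holders={T1,T4}
Step 7: wait(T3) -> count=0 queue=[T3] holders={T1,T4}
Step 8: wait(T2) -> count=0 queue=[T3,T2] holders={T1,T4}
Step 9: signal(T4) -> count=0 queue=[T2] holders={T1,T3}
Step 10: signal(T3) -> count=0 queue=[] holders={T1,T2}
Step 11: wait(T3) -> count=0 queue=[T3] holders={T1,T2}
Step 12: signal(T1) -> count=0 queue=[] holders={T2,T3}
Step 13: wait(T4) -> count=0 queue=[T4] holders={T2,T3}
Step 14: signal(T3) -> count=0 queue=[] holders={T2,T4}
Step 15: wait(T3) -> count=0 queue=[T3] holders={T2,T4}
Step 16: signal(T2) -> count=0 queue=[] holders={T3,T4}
Step 17: signal(T3) -> count=1 queue=[] holders={T4}
Step 18: wait(T2) -> count=0 queue=[] holders={T2,T4}
Step 19: wait(T3) -> count=0 queue=[T3] holders={T2,T4}
Final holders: T2,T4

Answer: T2,T4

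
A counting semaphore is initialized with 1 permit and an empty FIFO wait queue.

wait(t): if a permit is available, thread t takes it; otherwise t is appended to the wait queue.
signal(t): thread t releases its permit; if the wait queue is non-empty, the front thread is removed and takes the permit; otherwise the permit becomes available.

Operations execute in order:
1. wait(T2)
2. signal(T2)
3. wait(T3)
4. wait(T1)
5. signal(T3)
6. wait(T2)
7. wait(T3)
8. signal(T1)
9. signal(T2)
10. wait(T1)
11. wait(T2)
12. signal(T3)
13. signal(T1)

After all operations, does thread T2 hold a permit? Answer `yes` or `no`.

Answer: yes

Derivation:
Step 1: wait(T2) -> count=0 queue=[] holders={T2}
Step 2: signal(T2) -> count=1 queue=[] holders={none}
Step 3: wait(T3) -> count=0 queue=[] holders={T3}
Step 4: wait(T1) -> count=0 queue=[T1] holders={T3}
Step 5: signal(T3) -> count=0 queue=[] holders={T1}
Step 6: wait(T2) -> count=0 queue=[T2] holders={T1}
Step 7: wait(T3) -> count=0 queue=[T2,T3] holders={T1}
Step 8: signal(T1) -> count=0 queue=[T3] holders={T2}
Step 9: signal(T2) -> count=0 queue=[] holders={T3}
Step 10: wait(T1) -> count=0 queue=[T1] holders={T3}
Step 11: wait(T2) -> count=0 queue=[T1,T2] holders={T3}
Step 12: signal(T3) -> count=0 queue=[T2] holders={T1}
Step 13: signal(T1) -> count=0 queue=[] holders={T2}
Final holders: {T2} -> T2 in holders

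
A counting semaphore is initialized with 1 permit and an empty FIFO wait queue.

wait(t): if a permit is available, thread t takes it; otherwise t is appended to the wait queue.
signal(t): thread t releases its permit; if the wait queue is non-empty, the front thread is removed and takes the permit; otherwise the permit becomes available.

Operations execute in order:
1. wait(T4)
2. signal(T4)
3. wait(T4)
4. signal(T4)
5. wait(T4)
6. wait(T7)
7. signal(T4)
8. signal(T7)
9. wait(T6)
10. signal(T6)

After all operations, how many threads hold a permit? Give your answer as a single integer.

Answer: 0

Derivation:
Step 1: wait(T4) -> count=0 queue=[] holders={T4}
Step 2: signal(T4) -> count=1 queue=[] holders={none}
Step 3: wait(T4) -> count=0 queue=[] holders={T4}
Step 4: signal(T4) -> count=1 queue=[] holders={none}
Step 5: wait(T4) -> count=0 queue=[] holders={T4}
Step 6: wait(T7) -> count=0 queue=[T7] holders={T4}
Step 7: signal(T4) -> count=0 queue=[] holders={T7}
Step 8: signal(T7) -> count=1 queue=[] holders={none}
Step 9: wait(T6) -> count=0 queue=[] holders={T6}
Step 10: signal(T6) -> count=1 queue=[] holders={none}
Final holders: {none} -> 0 thread(s)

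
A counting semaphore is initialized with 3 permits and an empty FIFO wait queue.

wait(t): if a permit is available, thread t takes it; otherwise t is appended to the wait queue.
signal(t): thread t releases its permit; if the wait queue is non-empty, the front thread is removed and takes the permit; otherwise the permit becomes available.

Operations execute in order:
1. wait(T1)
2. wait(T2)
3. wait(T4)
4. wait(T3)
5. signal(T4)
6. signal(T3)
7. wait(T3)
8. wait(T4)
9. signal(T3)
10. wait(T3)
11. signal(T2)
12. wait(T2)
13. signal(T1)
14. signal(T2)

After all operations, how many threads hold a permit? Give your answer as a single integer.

Step 1: wait(T1) -> count=2 queue=[] holders={T1}
Step 2: wait(T2) -> count=1 queue=[] holders={T1,T2}
Step 3: wait(T4) -> count=0 queue=[] holders={T1,T2,T4}
Step 4: wait(T3) -> count=0 queue=[T3] holders={T1,T2,T4}
Step 5: signal(T4) -> count=0 queue=[] holders={T1,T2,T3}
Step 6: signal(T3) -> count=1 queue=[] holders={T1,T2}
Step 7: wait(T3) -> count=0 queue=[] holders={T1,T2,T3}
Step 8: wait(T4) -> count=0 queue=[T4] holders={T1,T2,T3}
Step 9: signal(T3) -> count=0 queue=[] holders={T1,T2,T4}
Step 10: wait(T3) -> count=0 queue=[T3] holders={T1,T2,T4}
Step 11: signal(T2) -> count=0 queue=[] holders={T1,T3,T4}
Step 12: wait(T2) -> count=0 queue=[T2] holders={T1,T3,T4}
Step 13: signal(T1) -> count=0 queue=[] holders={T2,T3,T4}
Step 14: signal(T2) -> count=1 queue=[] holders={T3,T4}
Final holders: {T3,T4} -> 2 thread(s)

Answer: 2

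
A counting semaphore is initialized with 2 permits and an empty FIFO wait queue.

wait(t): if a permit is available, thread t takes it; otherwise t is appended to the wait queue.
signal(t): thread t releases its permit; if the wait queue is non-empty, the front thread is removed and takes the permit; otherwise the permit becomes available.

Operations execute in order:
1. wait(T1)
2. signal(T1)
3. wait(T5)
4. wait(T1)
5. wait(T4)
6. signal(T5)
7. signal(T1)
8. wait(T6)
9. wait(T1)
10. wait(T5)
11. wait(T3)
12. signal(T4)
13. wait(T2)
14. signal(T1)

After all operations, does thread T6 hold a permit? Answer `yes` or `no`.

Step 1: wait(T1) -> count=1 queue=[] holders={T1}
Step 2: signal(T1) -> count=2 queue=[] holders={none}
Step 3: wait(T5) -> count=1 queue=[] holders={T5}
Step 4: wait(T1) -> count=0 queue=[] holders={T1,T5}
Step 5: wait(T4) -> count=0 queue=[T4] holders={T1,T5}
Step 6: signal(T5) -> count=0 queue=[] holders={T1,T4}
Step 7: signal(T1) -> count=1 queue=[] holders={T4}
Step 8: wait(T6) -> count=0 queue=[] holders={T4,T6}
Step 9: wait(T1) -> count=0 queue=[T1] holders={T4,T6}
Step 10: wait(T5) -> count=0 queue=[T1,T5] holders={T4,T6}
Step 11: wait(T3) -> count=0 queue=[T1,T5,T3] holders={T4,T6}
Step 12: signal(T4) -> count=0 queue=[T5,T3] holders={T1,T6}
Step 13: wait(T2) -> count=0 queue=[T5,T3,T2] holders={T1,T6}
Step 14: signal(T1) -> count=0 queue=[T3,T2] holders={T5,T6}
Final holders: {T5,T6} -> T6 in holders

Answer: yes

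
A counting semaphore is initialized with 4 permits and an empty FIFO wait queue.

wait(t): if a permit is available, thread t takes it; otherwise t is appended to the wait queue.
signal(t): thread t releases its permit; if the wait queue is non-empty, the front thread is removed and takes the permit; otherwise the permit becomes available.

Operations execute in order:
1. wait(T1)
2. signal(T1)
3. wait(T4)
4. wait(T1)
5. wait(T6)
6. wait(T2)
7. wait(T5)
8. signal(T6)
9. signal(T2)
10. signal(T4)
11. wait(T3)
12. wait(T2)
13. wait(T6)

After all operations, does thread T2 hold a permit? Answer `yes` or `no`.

Step 1: wait(T1) -> count=3 queue=[] holders={T1}
Step 2: signal(T1) -> count=4 queue=[] holders={none}
Step 3: wait(T4) -> count=3 queue=[] holders={T4}
Step 4: wait(T1) -> count=2 queue=[] holders={T1,T4}
Step 5: wait(T6) -> count=1 queue=[] holders={T1,T4,T6}
Step 6: wait(T2) -> count=0 queue=[] holders={T1,T2,T4,T6}
Step 7: wait(T5) -> count=0 queue=[T5] holders={T1,T2,T4,T6}
Step 8: signal(T6) -> count=0 queue=[] holders={T1,T2,T4,T5}
Step 9: signal(T2) -> count=1 queue=[] holders={T1,T4,T5}
Step 10: signal(T4) -> count=2 queue=[] holders={T1,T5}
Step 11: wait(T3) -> count=1 queue=[] holders={T1,T3,T5}
Step 12: wait(T2) -> count=0 queue=[] holders={T1,T2,T3,T5}
Step 13: wait(T6) -> count=0 queue=[T6] holders={T1,T2,T3,T5}
Final holders: {T1,T2,T3,T5} -> T2 in holders

Answer: yes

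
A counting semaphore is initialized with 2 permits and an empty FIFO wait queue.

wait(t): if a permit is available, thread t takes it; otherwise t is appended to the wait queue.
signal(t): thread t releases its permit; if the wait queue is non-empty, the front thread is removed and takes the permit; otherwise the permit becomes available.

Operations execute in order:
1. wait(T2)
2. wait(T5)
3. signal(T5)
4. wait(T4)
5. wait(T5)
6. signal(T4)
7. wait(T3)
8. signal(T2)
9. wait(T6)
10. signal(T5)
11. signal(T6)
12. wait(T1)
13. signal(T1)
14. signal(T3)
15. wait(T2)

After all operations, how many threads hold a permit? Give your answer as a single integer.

Answer: 1

Derivation:
Step 1: wait(T2) -> count=1 queue=[] holders={T2}
Step 2: wait(T5) -> count=0 queue=[] holders={T2,T5}
Step 3: signal(T5) -> count=1 queue=[] holders={T2}
Step 4: wait(T4) -> count=0 queue=[] holders={T2,T4}
Step 5: wait(T5) -> count=0 queue=[T5] holders={T2,T4}
Step 6: signal(T4) -> count=0 queue=[] holders={T2,T5}
Step 7: wait(T3) -> count=0 queue=[T3] holders={T2,T5}
Step 8: signal(T2) -> count=0 queue=[] holders={T3,T5}
Step 9: wait(T6) -> count=0 queue=[T6] holders={T3,T5}
Step 10: signal(T5) -> count=0 queue=[] holders={T3,T6}
Step 11: signal(T6) -> count=1 queue=[] holders={T3}
Step 12: wait(T1) -> count=0 queue=[] holders={T1,T3}
Step 13: signal(T1) -> count=1 queue=[] holders={T3}
Step 14: signal(T3) -> count=2 queue=[] holders={none}
Step 15: wait(T2) -> count=1 queue=[] holders={T2}
Final holders: {T2} -> 1 thread(s)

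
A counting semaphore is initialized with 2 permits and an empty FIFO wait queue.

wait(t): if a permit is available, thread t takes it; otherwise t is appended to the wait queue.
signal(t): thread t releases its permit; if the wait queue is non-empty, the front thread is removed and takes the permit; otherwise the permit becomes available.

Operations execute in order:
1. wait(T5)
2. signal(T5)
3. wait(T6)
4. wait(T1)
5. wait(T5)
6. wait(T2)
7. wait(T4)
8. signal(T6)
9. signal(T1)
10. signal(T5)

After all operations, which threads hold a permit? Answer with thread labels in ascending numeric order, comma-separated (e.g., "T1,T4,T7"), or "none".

Answer: T2,T4

Derivation:
Step 1: wait(T5) -> count=1 queue=[] holders={T5}
Step 2: signal(T5) -> count=2 queue=[] holders={none}
Step 3: wait(T6) -> count=1 queue=[] holders={T6}
Step 4: wait(T1) -> count=0 queue=[] holders={T1,T6}
Step 5: wait(T5) -> count=0 queue=[T5] holders={T1,T6}
Step 6: wait(T2) -> count=0 queue=[T5,T2] holders={T1,T6}
Step 7: wait(T4) -> count=0 queue=[T5,T2,T4] holders={T1,T6}
Step 8: signal(T6) -> count=0 queue=[T2,T4] holders={T1,T5}
Step 9: signal(T1) -> count=0 queue=[T4] holders={T2,T5}
Step 10: signal(T5) -> count=0 queue=[] holders={T2,T4}
Final holders: T2,T4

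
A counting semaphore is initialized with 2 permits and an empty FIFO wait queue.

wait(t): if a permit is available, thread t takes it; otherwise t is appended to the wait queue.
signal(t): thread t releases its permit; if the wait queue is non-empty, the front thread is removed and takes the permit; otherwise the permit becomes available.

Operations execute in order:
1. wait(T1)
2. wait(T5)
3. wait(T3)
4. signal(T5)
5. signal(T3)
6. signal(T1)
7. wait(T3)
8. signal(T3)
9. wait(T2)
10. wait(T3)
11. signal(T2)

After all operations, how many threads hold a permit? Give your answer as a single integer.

Step 1: wait(T1) -> count=1 queue=[] holders={T1}
Step 2: wait(T5) -> count=0 queue=[] holders={T1,T5}
Step 3: wait(T3) -> count=0 queue=[T3] holders={T1,T5}
Step 4: signal(T5) -> count=0 queue=[] holders={T1,T3}
Step 5: signal(T3) -> count=1 queue=[] holders={T1}
Step 6: signal(T1) -> count=2 queue=[] holders={none}
Step 7: wait(T3) -> count=1 queue=[] holders={T3}
Step 8: signal(T3) -> count=2 queue=[] holders={none}
Step 9: wait(T2) -> count=1 queue=[] holders={T2}
Step 10: wait(T3) -> count=0 queue=[] holders={T2,T3}
Step 11: signal(T2) -> count=1 queue=[] holders={T3}
Final holders: {T3} -> 1 thread(s)

Answer: 1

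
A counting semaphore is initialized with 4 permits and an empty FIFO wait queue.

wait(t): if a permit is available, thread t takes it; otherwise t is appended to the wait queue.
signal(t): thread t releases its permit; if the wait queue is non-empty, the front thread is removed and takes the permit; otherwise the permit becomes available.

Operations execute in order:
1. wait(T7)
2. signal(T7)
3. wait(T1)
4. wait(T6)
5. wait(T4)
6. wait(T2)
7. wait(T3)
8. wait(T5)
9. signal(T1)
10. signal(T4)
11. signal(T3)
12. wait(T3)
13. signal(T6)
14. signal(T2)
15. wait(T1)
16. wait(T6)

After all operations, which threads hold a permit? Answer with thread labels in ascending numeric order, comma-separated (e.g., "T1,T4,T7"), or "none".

Step 1: wait(T7) -> count=3 queue=[] holders={T7}
Step 2: signal(T7) -> count=4 queue=[] holders={none}
Step 3: wait(T1) -> count=3 queue=[] holders={T1}
Step 4: wait(T6) -> count=2 queue=[] holders={T1,T6}
Step 5: wait(T4) -> count=1 queue=[] holders={T1,T4,T6}
Step 6: wait(T2) -> count=0 queue=[] holders={T1,T2,T4,T6}
Step 7: wait(T3) -> count=0 queue=[T3] holders={T1,T2,T4,T6}
Step 8: wait(T5) -> count=0 queue=[T3,T5] holders={T1,T2,T4,T6}
Step 9: signal(T1) -> count=0 queue=[T5] holders={T2,T3,T4,T6}
Step 10: signal(T4) -> count=0 queue=[] holders={T2,T3,T5,T6}
Step 11: signal(T3) -> count=1 queue=[] holders={T2,T5,T6}
Step 12: wait(T3) -> count=0 queue=[] holders={T2,T3,T5,T6}
Step 13: signal(T6) -> count=1 queue=[] holders={T2,T3,T5}
Step 14: signal(T2) -> count=2 queue=[] holders={T3,T5}
Step 15: wait(T1) -> count=1 queue=[] holders={T1,T3,T5}
Step 16: wait(T6) -> count=0 queue=[] holders={T1,T3,T5,T6}
Final holders: T1,T3,T5,T6

Answer: T1,T3,T5,T6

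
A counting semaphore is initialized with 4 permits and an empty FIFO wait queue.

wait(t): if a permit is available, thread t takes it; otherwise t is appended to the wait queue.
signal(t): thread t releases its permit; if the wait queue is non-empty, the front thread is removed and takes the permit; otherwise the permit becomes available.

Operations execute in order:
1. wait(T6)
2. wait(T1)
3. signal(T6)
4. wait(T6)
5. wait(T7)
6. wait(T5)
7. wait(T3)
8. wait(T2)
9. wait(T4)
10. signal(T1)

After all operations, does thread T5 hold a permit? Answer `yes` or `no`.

Step 1: wait(T6) -> count=3 queue=[] holders={T6}
Step 2: wait(T1) -> count=2 queue=[] holders={T1,T6}
Step 3: signal(T6) -> count=3 queue=[] holders={T1}
Step 4: wait(T6) -> count=2 queue=[] holders={T1,T6}
Step 5: wait(T7) -> count=1 queue=[] holders={T1,T6,T7}
Step 6: wait(T5) -> count=0 queue=[] holders={T1,T5,T6,T7}
Step 7: wait(T3) -> count=0 queue=[T3] holders={T1,T5,T6,T7}
Step 8: wait(T2) -> count=0 queue=[T3,T2] holders={T1,T5,T6,T7}
Step 9: wait(T4) -> count=0 queue=[T3,T2,T4] holders={T1,T5,T6,T7}
Step 10: signal(T1) -> count=0 queue=[T2,T4] holders={T3,T5,T6,T7}
Final holders: {T3,T5,T6,T7} -> T5 in holders

Answer: yes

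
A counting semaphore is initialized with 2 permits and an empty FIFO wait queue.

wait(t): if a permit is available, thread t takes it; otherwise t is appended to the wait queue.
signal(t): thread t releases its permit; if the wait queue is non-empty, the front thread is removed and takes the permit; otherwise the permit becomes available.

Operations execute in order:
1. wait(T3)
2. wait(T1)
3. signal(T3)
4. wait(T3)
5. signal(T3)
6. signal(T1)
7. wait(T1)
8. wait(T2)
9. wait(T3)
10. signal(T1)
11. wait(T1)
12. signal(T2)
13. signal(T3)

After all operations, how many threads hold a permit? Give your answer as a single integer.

Answer: 1

Derivation:
Step 1: wait(T3) -> count=1 queue=[] holders={T3}
Step 2: wait(T1) -> count=0 queue=[] holders={T1,T3}
Step 3: signal(T3) -> count=1 queue=[] holders={T1}
Step 4: wait(T3) -> count=0 queue=[] holders={T1,T3}
Step 5: signal(T3) -> count=1 queue=[] holders={T1}
Step 6: signal(T1) -> count=2 queue=[] holders={none}
Step 7: wait(T1) -> count=1 queue=[] holders={T1}
Step 8: wait(T2) -> count=0 queue=[] holders={T1,T2}
Step 9: wait(T3) -> count=0 queue=[T3] holders={T1,T2}
Step 10: signal(T1) -> count=0 queue=[] holders={T2,T3}
Step 11: wait(T1) -> count=0 queue=[T1] holders={T2,T3}
Step 12: signal(T2) -> count=0 queue=[] holders={T1,T3}
Step 13: signal(T3) -> count=1 queue=[] holders={T1}
Final holders: {T1} -> 1 thread(s)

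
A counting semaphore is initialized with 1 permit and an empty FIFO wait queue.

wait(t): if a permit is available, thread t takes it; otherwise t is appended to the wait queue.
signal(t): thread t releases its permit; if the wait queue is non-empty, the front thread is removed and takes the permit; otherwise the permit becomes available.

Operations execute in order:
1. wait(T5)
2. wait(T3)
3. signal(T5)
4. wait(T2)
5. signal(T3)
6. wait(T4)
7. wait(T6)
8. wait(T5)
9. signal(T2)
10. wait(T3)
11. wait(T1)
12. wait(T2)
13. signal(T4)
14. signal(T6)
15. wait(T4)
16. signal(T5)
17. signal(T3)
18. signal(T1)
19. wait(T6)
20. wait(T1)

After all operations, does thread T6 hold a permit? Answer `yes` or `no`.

Answer: no

Derivation:
Step 1: wait(T5) -> count=0 queue=[] holders={T5}
Step 2: wait(T3) -> count=0 queue=[T3] holders={T5}
Step 3: signal(T5) -> count=0 queue=[] holders={T3}
Step 4: wait(T2) -> count=0 queue=[T2] holders={T3}
Step 5: signal(T3) -> count=0 queue=[] holders={T2}
Step 6: wait(T4) -> count=0 queue=[T4] holders={T2}
Step 7: wait(T6) -> count=0 queue=[T4,T6] holders={T2}
Step 8: wait(T5) -> count=0 queue=[T4,T6,T5] holders={T2}
Step 9: signal(T2) -> count=0 queue=[T6,T5] holders={T4}
Step 10: wait(T3) -> count=0 queue=[T6,T5,T3] holders={T4}
Step 11: wait(T1) -> count=0 queue=[T6,T5,T3,T1] holders={T4}
Step 12: wait(T2) -> count=0 queue=[T6,T5,T3,T1,T2] holders={T4}
Step 13: signal(T4) -> count=0 queue=[T5,T3,T1,T2] holders={T6}
Step 14: signal(T6) -> count=0 queue=[T3,T1,T2] holders={T5}
Step 15: wait(T4) -> count=0 queue=[T3,T1,T2,T4] holders={T5}
Step 16: signal(T5) -> count=0 queue=[T1,T2,T4] holders={T3}
Step 17: signal(T3) -> count=0 queue=[T2,T4] holders={T1}
Step 18: signal(T1) -> count=0 queue=[T4] holders={T2}
Step 19: wait(T6) -> count=0 queue=[T4,T6] holders={T2}
Step 20: wait(T1) -> count=0 queue=[T4,T6,T1] holders={T2}
Final holders: {T2} -> T6 not in holders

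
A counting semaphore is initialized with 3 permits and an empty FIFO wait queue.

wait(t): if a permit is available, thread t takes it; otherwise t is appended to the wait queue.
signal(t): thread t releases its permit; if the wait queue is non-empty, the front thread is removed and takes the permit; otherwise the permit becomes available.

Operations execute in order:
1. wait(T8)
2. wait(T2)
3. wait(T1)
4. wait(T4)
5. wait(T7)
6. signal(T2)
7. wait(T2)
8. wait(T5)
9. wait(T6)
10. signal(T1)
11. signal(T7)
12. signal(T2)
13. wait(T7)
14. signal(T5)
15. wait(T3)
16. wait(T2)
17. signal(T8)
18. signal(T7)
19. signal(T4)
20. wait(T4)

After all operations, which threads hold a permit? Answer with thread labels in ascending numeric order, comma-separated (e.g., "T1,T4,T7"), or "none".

Answer: T2,T3,T6

Derivation:
Step 1: wait(T8) -> count=2 queue=[] holders={T8}
Step 2: wait(T2) -> count=1 queue=[] holders={T2,T8}
Step 3: wait(T1) -> count=0 queue=[] holders={T1,T2,T8}
Step 4: wait(T4) -> count=0 queue=[T4] holders={T1,T2,T8}
Step 5: wait(T7) -> count=0 queue=[T4,T7] holders={T1,T2,T8}
Step 6: signal(T2) -> count=0 queue=[T7] holders={T1,T4,T8}
Step 7: wait(T2) -> count=0 queue=[T7,T2] holders={T1,T4,T8}
Step 8: wait(T5) -> count=0 queue=[T7,T2,T5] holders={T1,T4,T8}
Step 9: wait(T6) -> count=0 queue=[T7,T2,T5,T6] holders={T1,T4,T8}
Step 10: signal(T1) -> count=0 queue=[T2,T5,T6] holders={T4,T7,T8}
Step 11: signal(T7) -> count=0 queue=[T5,T6] holders={T2,T4,T8}
Step 12: signal(T2) -> count=0 queue=[T6] holders={T4,T5,T8}
Step 13: wait(T7) -> count=0 queue=[T6,T7] holders={T4,T5,T8}
Step 14: signal(T5) -> count=0 queue=[T7] holders={T4,T6,T8}
Step 15: wait(T3) -> count=0 queue=[T7,T3] holders={T4,T6,T8}
Step 16: wait(T2) -> count=0 queue=[T7,T3,T2] holders={T4,T6,T8}
Step 17: signal(T8) -> count=0 queue=[T3,T2] holders={T4,T6,T7}
Step 18: signal(T7) -> count=0 queue=[T2] holders={T3,T4,T6}
Step 19: signal(T4) -> count=0 queue=[] holders={T2,T3,T6}
Step 20: wait(T4) -> count=0 queue=[T4] holders={T2,T3,T6}
Final holders: T2,T3,T6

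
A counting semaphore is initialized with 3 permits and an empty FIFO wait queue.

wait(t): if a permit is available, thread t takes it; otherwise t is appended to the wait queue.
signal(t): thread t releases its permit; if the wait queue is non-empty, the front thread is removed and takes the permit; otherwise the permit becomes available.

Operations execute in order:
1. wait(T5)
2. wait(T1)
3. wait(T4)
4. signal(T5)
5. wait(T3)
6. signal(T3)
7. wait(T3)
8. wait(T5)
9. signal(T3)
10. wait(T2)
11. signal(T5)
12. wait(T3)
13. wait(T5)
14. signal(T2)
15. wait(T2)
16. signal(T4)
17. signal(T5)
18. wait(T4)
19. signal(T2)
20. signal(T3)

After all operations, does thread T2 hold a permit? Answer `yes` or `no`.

Answer: no

Derivation:
Step 1: wait(T5) -> count=2 queue=[] holders={T5}
Step 2: wait(T1) -> count=1 queue=[] holders={T1,T5}
Step 3: wait(T4) -> count=0 queue=[] holders={T1,T4,T5}
Step 4: signal(T5) -> count=1 queue=[] holders={T1,T4}
Step 5: wait(T3) -> count=0 queue=[] holders={T1,T3,T4}
Step 6: signal(T3) -> count=1 queue=[] holders={T1,T4}
Step 7: wait(T3) -> count=0 queue=[] holders={T1,T3,T4}
Step 8: wait(T5) -> count=0 queue=[T5] holders={T1,T3,T4}
Step 9: signal(T3) -> count=0 queue=[] holders={T1,T4,T5}
Step 10: wait(T2) -> count=0 queue=[T2] holders={T1,T4,T5}
Step 11: signal(T5) -> count=0 queue=[] holders={T1,T2,T4}
Step 12: wait(T3) -> count=0 queue=[T3] holders={T1,T2,T4}
Step 13: wait(T5) -> count=0 queue=[T3,T5] holders={T1,T2,T4}
Step 14: signal(T2) -> count=0 queue=[T5] holders={T1,T3,T4}
Step 15: wait(T2) -> count=0 queue=[T5,T2] holders={T1,T3,T4}
Step 16: signal(T4) -> count=0 queue=[T2] holders={T1,T3,T5}
Step 17: signal(T5) -> count=0 queue=[] holders={T1,T2,T3}
Step 18: wait(T4) -> count=0 queue=[T4] holders={T1,T2,T3}
Step 19: signal(T2) -> count=0 queue=[] holders={T1,T3,T4}
Step 20: signal(T3) -> count=1 queue=[] holders={T1,T4}
Final holders: {T1,T4} -> T2 not in holders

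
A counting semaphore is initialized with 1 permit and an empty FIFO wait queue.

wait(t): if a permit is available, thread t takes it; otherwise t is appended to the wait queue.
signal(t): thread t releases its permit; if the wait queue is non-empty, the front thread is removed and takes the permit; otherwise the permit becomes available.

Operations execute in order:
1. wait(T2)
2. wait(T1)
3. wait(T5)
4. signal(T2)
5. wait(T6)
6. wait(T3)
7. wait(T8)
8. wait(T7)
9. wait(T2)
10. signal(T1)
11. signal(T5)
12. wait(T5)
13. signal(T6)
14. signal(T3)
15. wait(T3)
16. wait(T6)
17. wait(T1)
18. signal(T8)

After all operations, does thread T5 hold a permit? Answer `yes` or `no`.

Step 1: wait(T2) -> count=0 queue=[] holders={T2}
Step 2: wait(T1) -> count=0 queue=[T1] holders={T2}
Step 3: wait(T5) -> count=0 queue=[T1,T5] holders={T2}
Step 4: signal(T2) -> count=0 queue=[T5] holders={T1}
Step 5: wait(T6) -> count=0 queue=[T5,T6] holders={T1}
Step 6: wait(T3) -> count=0 queue=[T5,T6,T3] holders={T1}
Step 7: wait(T8) -> count=0 queue=[T5,T6,T3,T8] holders={T1}
Step 8: wait(T7) -> count=0 queue=[T5,T6,T3,T8,T7] holders={T1}
Step 9: wait(T2) -> count=0 queue=[T5,T6,T3,T8,T7,T2] holders={T1}
Step 10: signal(T1) -> count=0 queue=[T6,T3,T8,T7,T2] holders={T5}
Step 11: signal(T5) -> count=0 queue=[T3,T8,T7,T2] holders={T6}
Step 12: wait(T5) -> count=0 queue=[T3,T8,T7,T2,T5] holders={T6}
Step 13: signal(T6) -> count=0 queue=[T8,T7,T2,T5] holders={T3}
Step 14: signal(T3) -> count=0 queue=[T7,T2,T5] holders={T8}
Step 15: wait(T3) -> count=0 queue=[T7,T2,T5,T3] holders={T8}
Step 16: wait(T6) -> count=0 queue=[T7,T2,T5,T3,T6] holders={T8}
Step 17: wait(T1) -> count=0 queue=[T7,T2,T5,T3,T6,T1] holders={T8}
Step 18: signal(T8) -> count=0 queue=[T2,T5,T3,T6,T1] holders={T7}
Final holders: {T7} -> T5 not in holders

Answer: no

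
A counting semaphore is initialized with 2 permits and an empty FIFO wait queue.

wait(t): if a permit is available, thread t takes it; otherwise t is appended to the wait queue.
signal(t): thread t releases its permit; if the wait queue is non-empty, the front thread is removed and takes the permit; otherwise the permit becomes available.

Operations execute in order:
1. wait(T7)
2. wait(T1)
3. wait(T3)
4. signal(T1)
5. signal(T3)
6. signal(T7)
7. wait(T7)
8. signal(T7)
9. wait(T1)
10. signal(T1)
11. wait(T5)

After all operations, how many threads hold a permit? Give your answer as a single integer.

Answer: 1

Derivation:
Step 1: wait(T7) -> count=1 queue=[] holders={T7}
Step 2: wait(T1) -> count=0 queue=[] holders={T1,T7}
Step 3: wait(T3) -> count=0 queue=[T3] holders={T1,T7}
Step 4: signal(T1) -> count=0 queue=[] holders={T3,T7}
Step 5: signal(T3) -> count=1 queue=[] holders={T7}
Step 6: signal(T7) -> count=2 queue=[] holders={none}
Step 7: wait(T7) -> count=1 queue=[] holders={T7}
Step 8: signal(T7) -> count=2 queue=[] holders={none}
Step 9: wait(T1) -> count=1 queue=[] holders={T1}
Step 10: signal(T1) -> count=2 queue=[] holders={none}
Step 11: wait(T5) -> count=1 queue=[] holders={T5}
Final holders: {T5} -> 1 thread(s)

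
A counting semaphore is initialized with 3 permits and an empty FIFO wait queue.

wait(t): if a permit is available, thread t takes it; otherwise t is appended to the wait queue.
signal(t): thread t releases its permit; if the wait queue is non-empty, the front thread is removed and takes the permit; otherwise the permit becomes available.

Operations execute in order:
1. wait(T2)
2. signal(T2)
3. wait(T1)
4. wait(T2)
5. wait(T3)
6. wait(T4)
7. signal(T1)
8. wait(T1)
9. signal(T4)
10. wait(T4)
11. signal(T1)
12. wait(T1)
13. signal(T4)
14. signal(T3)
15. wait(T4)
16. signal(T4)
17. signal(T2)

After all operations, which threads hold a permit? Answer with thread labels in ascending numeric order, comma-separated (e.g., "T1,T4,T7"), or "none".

Step 1: wait(T2) -> count=2 queue=[] holders={T2}
Step 2: signal(T2) -> count=3 queue=[] holders={none}
Step 3: wait(T1) -> count=2 queue=[] holders={T1}
Step 4: wait(T2) -> count=1 queue=[] holders={T1,T2}
Step 5: wait(T3) -> count=0 queue=[] holders={T1,T2,T3}
Step 6: wait(T4) -> count=0 queue=[T4] holders={T1,T2,T3}
Step 7: signal(T1) -> count=0 queue=[] holders={T2,T3,T4}
Step 8: wait(T1) -> count=0 queue=[T1] holders={T2,T3,T4}
Step 9: signal(T4) -> count=0 queue=[] holders={T1,T2,T3}
Step 10: wait(T4) -> count=0 queue=[T4] holders={T1,T2,T3}
Step 11: signal(T1) -> count=0 queue=[] holders={T2,T3,T4}
Step 12: wait(T1) -> count=0 queue=[T1] holders={T2,T3,T4}
Step 13: signal(T4) -> count=0 queue=[] holders={T1,T2,T3}
Step 14: signal(T3) -> count=1 queue=[] holders={T1,T2}
Step 15: wait(T4) -> count=0 queue=[] holders={T1,T2,T4}
Step 16: signal(T4) -> count=1 queue=[] holders={T1,T2}
Step 17: signal(T2) -> count=2 queue=[] holders={T1}
Final holders: T1

Answer: T1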